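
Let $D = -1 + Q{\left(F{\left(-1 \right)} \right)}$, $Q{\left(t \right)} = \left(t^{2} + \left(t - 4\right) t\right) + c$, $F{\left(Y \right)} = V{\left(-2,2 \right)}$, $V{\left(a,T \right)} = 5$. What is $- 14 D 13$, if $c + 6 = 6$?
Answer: $-5278$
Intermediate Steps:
$F{\left(Y \right)} = 5$
$c = 0$ ($c = -6 + 6 = 0$)
$Q{\left(t \right)} = t^{2} + t \left(-4 + t\right)$ ($Q{\left(t \right)} = \left(t^{2} + \left(t - 4\right) t\right) + 0 = \left(t^{2} + \left(-4 + t\right) t\right) + 0 = \left(t^{2} + t \left(-4 + t\right)\right) + 0 = t^{2} + t \left(-4 + t\right)$)
$D = 29$ ($D = -1 + 2 \cdot 5 \left(-2 + 5\right) = -1 + 2 \cdot 5 \cdot 3 = -1 + 30 = 29$)
$- 14 D 13 = \left(-14\right) 29 \cdot 13 = \left(-406\right) 13 = -5278$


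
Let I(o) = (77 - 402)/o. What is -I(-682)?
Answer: -325/682 ≈ -0.47654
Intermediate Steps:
I(o) = -325/o
-I(-682) = -(-325)/(-682) = -(-325)*(-1)/682 = -1*325/682 = -325/682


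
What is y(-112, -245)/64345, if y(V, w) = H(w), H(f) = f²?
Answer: 12005/12869 ≈ 0.93286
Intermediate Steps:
y(V, w) = w²
y(-112, -245)/64345 = (-245)²/64345 = 60025*(1/64345) = 12005/12869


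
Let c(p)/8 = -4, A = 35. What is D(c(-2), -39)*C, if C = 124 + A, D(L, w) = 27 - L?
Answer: 9381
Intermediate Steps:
c(p) = -32 (c(p) = 8*(-4) = -32)
C = 159 (C = 124 + 35 = 159)
D(c(-2), -39)*C = (27 - 1*(-32))*159 = (27 + 32)*159 = 59*159 = 9381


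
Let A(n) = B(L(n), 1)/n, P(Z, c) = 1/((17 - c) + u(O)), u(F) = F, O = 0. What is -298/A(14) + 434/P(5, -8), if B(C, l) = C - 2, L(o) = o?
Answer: 31507/3 ≈ 10502.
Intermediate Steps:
B(C, l) = -2 + C
P(Z, c) = 1/(17 - c) (P(Z, c) = 1/((17 - c) + 0) = 1/(17 - c))
A(n) = (-2 + n)/n
-298/A(14) + 434/P(5, -8) = -298*14/(-2 + 14) + 434/(1/(17 - 1*(-8))) = -298/((1/14)*12) + 434/(1/(17 + 8)) = -298/6/7 + 434/(1/25) = -298*7/6 + 434/(1/25) = -1043/3 + 434*25 = -1043/3 + 10850 = 31507/3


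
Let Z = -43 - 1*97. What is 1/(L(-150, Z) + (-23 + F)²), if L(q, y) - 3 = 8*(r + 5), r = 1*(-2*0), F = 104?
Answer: 1/6604 ≈ 0.00015142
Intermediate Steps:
Z = -140 (Z = -43 - 97 = -140)
r = 0 (r = 1*0 = 0)
L(q, y) = 43 (L(q, y) = 3 + 8*(0 + 5) = 3 + 8*5 = 3 + 40 = 43)
1/(L(-150, Z) + (-23 + F)²) = 1/(43 + (-23 + 104)²) = 1/(43 + 81²) = 1/(43 + 6561) = 1/6604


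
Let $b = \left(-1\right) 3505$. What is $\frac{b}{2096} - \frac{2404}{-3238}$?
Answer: $- \frac{3155203}{3393424} \approx -0.9298$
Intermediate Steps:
$b = -3505$
$\frac{b}{2096} - \frac{2404}{-3238} = - \frac{3505}{2096} - \frac{2404}{-3238} = \left(-3505\right) \frac{1}{2096} - - \frac{1202}{1619} = - \frac{3505}{2096} + \frac{1202}{1619} = - \frac{3155203}{3393424}$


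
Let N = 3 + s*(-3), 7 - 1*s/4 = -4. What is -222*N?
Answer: 28638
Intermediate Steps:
s = 44 (s = 28 - 4*(-4) = 28 + 16 = 44)
N = -129 (N = 3 + 44*(-3) = 3 - 132 = -129)
-222*N = -222*(-129) = -1*(-28638) = 28638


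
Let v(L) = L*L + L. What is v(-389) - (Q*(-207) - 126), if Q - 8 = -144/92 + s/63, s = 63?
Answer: 152597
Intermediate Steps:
v(L) = L + L**2 (v(L) = L**2 + L = L + L**2)
Q = 171/23 (Q = 8 + (-144/92 + 63/63) = 8 + (-144*1/92 + 63*(1/63)) = 8 + (-36/23 + 1) = 8 - 13/23 = 171/23 ≈ 7.4348)
v(-389) - (Q*(-207) - 126) = -389*(1 - 389) - ((171/23)*(-207) - 126) = -389*(-388) - (-1539 - 126) = 150932 - 1*(-1665) = 150932 + 1665 = 152597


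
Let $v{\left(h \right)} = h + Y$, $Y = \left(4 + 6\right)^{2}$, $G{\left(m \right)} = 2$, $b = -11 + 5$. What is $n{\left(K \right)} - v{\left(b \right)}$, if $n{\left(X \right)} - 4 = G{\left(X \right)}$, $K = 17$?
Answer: $-88$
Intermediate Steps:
$b = -6$
$n{\left(X \right)} = 6$ ($n{\left(X \right)} = 4 + 2 = 6$)
$Y = 100$ ($Y = 10^{2} = 100$)
$v{\left(h \right)} = 100 + h$ ($v{\left(h \right)} = h + 100 = 100 + h$)
$n{\left(K \right)} - v{\left(b \right)} = 6 - \left(100 - 6\right) = 6 - 94 = -88$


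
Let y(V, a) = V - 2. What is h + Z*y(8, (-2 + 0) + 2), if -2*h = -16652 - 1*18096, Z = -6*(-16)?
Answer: 17950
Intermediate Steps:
y(V, a) = -2 + V
Z = 96
h = 17374 (h = -(-16652 - 1*18096)/2 = -(-16652 - 18096)/2 = -½*(-34748) = 17374)
h + Z*y(8, (-2 + 0) + 2) = 17374 + 96*(-2 + 8) = 17374 + 96*6 = 17374 + 576 = 17950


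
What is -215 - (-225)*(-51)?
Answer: -11690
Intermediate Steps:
-215 - (-225)*(-51) = -215 - 225*51 = -215 - 11475 = -11690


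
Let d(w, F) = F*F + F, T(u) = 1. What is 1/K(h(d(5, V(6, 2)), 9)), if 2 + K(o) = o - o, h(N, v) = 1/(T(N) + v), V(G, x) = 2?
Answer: -½ ≈ -0.50000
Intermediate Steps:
d(w, F) = F + F² (d(w, F) = F² + F = F + F²)
h(N, v) = 1/(1 + v)
K(o) = -2 (K(o) = -2 + (o - o) = -2 + 0 = -2)
1/K(h(d(5, V(6, 2)), 9)) = 1/(-2) = -½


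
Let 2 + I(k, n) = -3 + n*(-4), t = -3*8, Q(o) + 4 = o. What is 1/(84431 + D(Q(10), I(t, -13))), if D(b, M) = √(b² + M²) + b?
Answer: 84437/7129604724 - √2245/7129604724 ≈ 1.1837e-5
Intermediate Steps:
Q(o) = -4 + o
t = -24
I(k, n) = -5 - 4*n (I(k, n) = -2 + (-3 + n*(-4)) = -2 + (-3 - 4*n) = -5 - 4*n)
D(b, M) = b + √(M² + b²) (D(b, M) = √(M² + b²) + b = b + √(M² + b²))
1/(84431 + D(Q(10), I(t, -13))) = 1/(84431 + ((-4 + 10) + √((-5 - 4*(-13))² + (-4 + 10)²))) = 1/(84431 + (6 + √((-5 + 52)² + 6²))) = 1/(84431 + (6 + √(47² + 36))) = 1/(84431 + (6 + √(2209 + 36))) = 1/(84431 + (6 + √2245)) = 1/(84437 + √2245)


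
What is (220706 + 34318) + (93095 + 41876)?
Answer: 389995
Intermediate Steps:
(220706 + 34318) + (93095 + 41876) = 255024 + 134971 = 389995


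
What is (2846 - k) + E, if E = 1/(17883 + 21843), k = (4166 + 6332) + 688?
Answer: -331314839/39726 ≈ -8340.0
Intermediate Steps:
k = 11186 (k = 10498 + 688 = 11186)
E = 1/39726 ≈ 2.5172e-5
(2846 - k) + E = (2846 - 1*11186) + 1/39726 = (2846 - 11186) + 1/39726 = -8340 + 1/39726 = -331314839/39726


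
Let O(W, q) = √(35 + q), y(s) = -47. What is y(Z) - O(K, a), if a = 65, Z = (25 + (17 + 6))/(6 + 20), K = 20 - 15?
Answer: -57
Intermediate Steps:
K = 5
Z = 24/13 (Z = (25 + 23)/26 = 48*(1/26) = 24/13 ≈ 1.8462)
y(Z) - O(K, a) = -47 - √(35 + 65) = -47 - √100 = -47 - 1*10 = -47 - 10 = -57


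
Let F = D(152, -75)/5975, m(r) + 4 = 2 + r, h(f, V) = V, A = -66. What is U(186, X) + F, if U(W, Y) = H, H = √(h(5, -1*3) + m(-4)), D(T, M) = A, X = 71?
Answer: -66/5975 + 3*I ≈ -0.011046 + 3.0*I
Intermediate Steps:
D(T, M) = -66
m(r) = -2 + r (m(r) = -4 + (2 + r) = -2 + r)
H = 3*I (H = √(-1*3 + (-2 - 4)) = √(-3 - 6) = √(-9) = 3*I ≈ 3.0*I)
U(W, Y) = 3*I
F = -66/5975 ≈ -0.011046
U(186, X) + F = 3*I - 66/5975 = -66/5975 + 3*I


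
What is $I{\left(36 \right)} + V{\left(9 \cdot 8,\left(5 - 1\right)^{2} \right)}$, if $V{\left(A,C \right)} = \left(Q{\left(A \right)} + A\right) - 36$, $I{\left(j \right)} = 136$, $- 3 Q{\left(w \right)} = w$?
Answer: $148$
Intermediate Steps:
$Q{\left(w \right)} = - \frac{w}{3}$
$V{\left(A,C \right)} = -36 + \frac{2 A}{3}$ ($V{\left(A,C \right)} = \left(- \frac{A}{3} + A\right) - 36 = \frac{2 A}{3} - 36 = -36 + \frac{2 A}{3}$)
$I{\left(36 \right)} + V{\left(9 \cdot 8,\left(5 - 1\right)^{2} \right)} = 136 - \left(36 - \frac{2 \cdot 9 \cdot 8}{3}\right) = 136 + \left(-36 + \frac{2}{3} \cdot 72\right) = 136 + \left(-36 + 48\right) = 136 + 12 = 148$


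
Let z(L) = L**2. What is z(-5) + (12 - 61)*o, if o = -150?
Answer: 7375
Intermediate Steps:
z(-5) + (12 - 61)*o = (-5)**2 + (12 - 61)*(-150) = 25 - 49*(-150) = 25 + 7350 = 7375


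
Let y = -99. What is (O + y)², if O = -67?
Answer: 27556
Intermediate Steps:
(O + y)² = (-67 - 99)² = (-166)² = 27556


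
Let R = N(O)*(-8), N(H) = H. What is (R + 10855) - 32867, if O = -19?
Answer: -21860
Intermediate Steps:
R = 152 (R = -19*(-8) = 152)
(R + 10855) - 32867 = (152 + 10855) - 32867 = 11007 - 32867 = -21860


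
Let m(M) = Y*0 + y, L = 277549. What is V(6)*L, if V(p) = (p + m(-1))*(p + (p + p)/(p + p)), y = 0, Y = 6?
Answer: 11657058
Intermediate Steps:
m(M) = 0 (m(M) = 6*0 + 0 = 0 + 0 = 0)
V(p) = p*(1 + p) (V(p) = (p + 0)*(p + (p + p)/(p + p)) = p*(p + (2*p)/((2*p))) = p*(p + (2*p)*(1/(2*p))) = p*(p + 1) = p*(1 + p))
V(6)*L = (6*(1 + 6))*277549 = (6*7)*277549 = 42*277549 = 11657058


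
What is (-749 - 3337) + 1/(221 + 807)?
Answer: -4200407/1028 ≈ -4086.0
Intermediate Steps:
(-749 - 3337) + 1/(221 + 807) = -4086 + 1/1028 = -4200407/1028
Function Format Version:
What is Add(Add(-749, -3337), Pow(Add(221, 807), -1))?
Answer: Rational(-4200407, 1028) ≈ -4086.0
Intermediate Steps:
Add(Add(-749, -3337), Pow(Add(221, 807), -1)) = Add(-4086, Pow(1028, -1)) = Add(-4086, Rational(1, 1028)) = Rational(-4200407, 1028)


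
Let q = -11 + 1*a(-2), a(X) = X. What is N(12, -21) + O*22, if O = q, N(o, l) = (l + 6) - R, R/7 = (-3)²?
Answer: -364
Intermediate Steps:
R = 63 (R = 7*(-3)² = 7*9 = 63)
N(o, l) = -57 + l (N(o, l) = (l + 6) - 1*63 = (6 + l) - 63 = -57 + l)
q = -13 (q = -11 + 1*(-2) = -11 - 2 = -13)
O = -13
N(12, -21) + O*22 = (-57 - 21) - 13*22 = -78 - 286 = -364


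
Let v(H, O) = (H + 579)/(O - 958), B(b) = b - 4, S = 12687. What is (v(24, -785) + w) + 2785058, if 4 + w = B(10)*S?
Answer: 1662343055/581 ≈ 2.8612e+6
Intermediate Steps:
B(b) = -4 + b
v(H, O) = (579 + H)/(-958 + O)
w = 76118 (w = -4 + (-4 + 10)*12687 = -4 + 6*12687 = -4 + 76122 = 76118)
(v(24, -785) + w) + 2785058 = ((579 + 24)/(-958 - 785) + 76118) + 2785058 = (603/(-1743) + 76118) + 2785058 = (-1/1743*603 + 76118) + 2785058 = (-201/581 + 76118) + 2785058 = 44224357/581 + 2785058 = 1662343055/581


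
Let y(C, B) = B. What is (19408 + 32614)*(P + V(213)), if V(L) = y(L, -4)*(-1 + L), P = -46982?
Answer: -2488212260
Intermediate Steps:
V(L) = 4 - 4*L (V(L) = -4*(-1 + L) = 4 - 4*L)
(19408 + 32614)*(P + V(213)) = (19408 + 32614)*(-46982 + (4 - 4*213)) = 52022*(-46982 + (4 - 852)) = 52022*(-46982 - 848) = 52022*(-47830) = -2488212260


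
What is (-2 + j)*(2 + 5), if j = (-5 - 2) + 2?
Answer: -49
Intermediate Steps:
j = -5 (j = -7 + 2 = -5)
(-2 + j)*(2 + 5) = (-2 - 5)*(2 + 5) = -7*7 = -49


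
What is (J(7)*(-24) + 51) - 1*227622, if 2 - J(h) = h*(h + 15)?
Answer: -223923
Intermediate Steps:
J(h) = 2 - h*(15 + h) (J(h) = 2 - h*(h + 15) = 2 - h*(15 + h))
(J(7)*(-24) + 51) - 1*227622 = ((2 - 1*7² - 15*7)*(-24) + 51) - 1*227622 = ((2 - 1*49 - 105)*(-24) + 51) - 227622 = ((2 - 49 - 105)*(-24) + 51) - 227622 = (-152*(-24) + 51) - 227622 = (3648 + 51) - 227622 = 3699 - 227622 = -223923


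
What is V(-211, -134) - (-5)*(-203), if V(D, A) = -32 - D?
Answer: -836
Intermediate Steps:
V(-211, -134) - (-5)*(-203) = (-32 - 1*(-211)) - (-5)*(-203) = (-32 + 211) - 1*1015 = 179 - 1015 = -836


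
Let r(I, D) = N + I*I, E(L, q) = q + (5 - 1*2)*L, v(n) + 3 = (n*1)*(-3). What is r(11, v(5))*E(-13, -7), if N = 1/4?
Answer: -11155/2 ≈ -5577.5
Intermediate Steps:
v(n) = -3 - 3*n (v(n) = -3 + (n*1)*(-3) = -3 + n*(-3) = -3 - 3*n)
N = ¼ ≈ 0.25000
E(L, q) = q + 3*L (E(L, q) = q + (5 - 2)*L = q + 3*L)
r(I, D) = ¼ + I² (r(I, D) = ¼ + I*I = ¼ + I²)
r(11, v(5))*E(-13, -7) = (¼ + 11²)*(-7 + 3*(-13)) = (¼ + 121)*(-7 - 39) = (485/4)*(-46) = -11155/2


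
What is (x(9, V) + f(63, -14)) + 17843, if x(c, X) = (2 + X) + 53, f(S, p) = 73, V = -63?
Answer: 17908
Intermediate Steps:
x(c, X) = 55 + X
(x(9, V) + f(63, -14)) + 17843 = ((55 - 63) + 73) + 17843 = (-8 + 73) + 17843 = 65 + 17843 = 17908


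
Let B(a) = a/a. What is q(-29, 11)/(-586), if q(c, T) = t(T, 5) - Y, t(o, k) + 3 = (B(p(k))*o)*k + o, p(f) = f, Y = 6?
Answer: -57/586 ≈ -0.097270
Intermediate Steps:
B(a) = 1
t(o, k) = -3 + o + k*o (t(o, k) = -3 + ((1*o)*k + o) = -3 + (o*k + o) = -3 + (k*o + o) = -3 + (o + k*o) = -3 + o + k*o)
q(c, T) = -9 + 6*T (q(c, T) = (-3 + T + 5*T) - 1*6 = (-3 + 6*T) - 6 = -9 + 6*T)
q(-29, 11)/(-586) = (-9 + 6*11)/(-586) = (-9 + 66)*(-1/586) = 57*(-1/586) = -57/586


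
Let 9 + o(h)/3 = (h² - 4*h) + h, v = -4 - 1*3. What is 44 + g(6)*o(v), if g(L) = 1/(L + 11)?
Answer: 931/17 ≈ 54.765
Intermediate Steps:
v = -7 (v = -4 - 3 = -7)
g(L) = 1/(11 + L)
o(h) = -27 - 9*h + 3*h² (o(h) = -27 + 3*((h² - 4*h) + h) = -27 + 3*(h² - 3*h) = -27 + (-9*h + 3*h²) = -27 - 9*h + 3*h²)
44 + g(6)*o(v) = 44 + (-27 - 9*(-7) + 3*(-7)²)/(11 + 6) = 44 + (-27 + 63 + 3*49)/17 = 44 + (-27 + 63 + 147)/17 = 44 + (1/17)*183 = 44 + 183/17 = 931/17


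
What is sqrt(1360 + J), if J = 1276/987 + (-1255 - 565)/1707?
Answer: 4*sqrt(26813291007027)/561603 ≈ 36.881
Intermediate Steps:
J = 127264/561603 (J = 1276*(1/987) - 1820*1/1707 = 1276/987 - 1820/1707 = 127264/561603 ≈ 0.22661)
sqrt(1360 + J) = sqrt(1360 + 127264/561603) = sqrt(763907344/561603) = 4*sqrt(26813291007027)/561603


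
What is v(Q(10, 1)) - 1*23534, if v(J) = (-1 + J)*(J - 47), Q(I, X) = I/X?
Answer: -23867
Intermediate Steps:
v(J) = (-1 + J)*(-47 + J)
v(Q(10, 1)) - 1*23534 = (47 + (10/1)**2 - 480/1) - 1*23534 = (47 + (10*1)**2 - 480) - 23534 = (47 + 10**2 - 48*10) - 23534 = (47 + 100 - 480) - 23534 = -333 - 23534 = -23867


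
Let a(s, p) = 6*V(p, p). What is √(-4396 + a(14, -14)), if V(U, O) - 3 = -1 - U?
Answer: 10*I*√43 ≈ 65.574*I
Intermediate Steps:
V(U, O) = 2 - U (V(U, O) = 3 + (-1 - U) = 2 - U)
a(s, p) = 12 - 6*p (a(s, p) = 6*(2 - p) = 12 - 6*p)
√(-4396 + a(14, -14)) = √(-4396 + (12 - 6*(-14))) = √(-4396 + (12 + 84)) = √(-4396 + 96) = √(-4300) = 10*I*√43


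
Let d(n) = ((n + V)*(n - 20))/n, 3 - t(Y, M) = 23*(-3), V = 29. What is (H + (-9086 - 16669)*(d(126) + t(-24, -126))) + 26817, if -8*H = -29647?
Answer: -870610837/168 ≈ -5.1822e+6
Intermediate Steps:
t(Y, M) = 72 (t(Y, M) = 3 - 23*(-3) = 3 - 1*(-69) = 3 + 69 = 72)
H = 29647/8 (H = -⅛*(-29647) = 29647/8 ≈ 3705.9)
d(n) = (-20 + n)*(29 + n)/n (d(n) = ((n + 29)*(n - 20))/n = ((29 + n)*(-20 + n))/n = ((-20 + n)*(29 + n))/n = (-20 + n)*(29 + n)/n)
(H + (-9086 - 16669)*(d(126) + t(-24, -126))) + 26817 = (29647/8 + (-9086 - 16669)*((9 + 126 - 580/126) + 72)) + 26817 = (29647/8 - 25755*((9 + 126 - 580*1/126) + 72)) + 26817 = (29647/8 - 25755*((9 + 126 - 290/63) + 72)) + 26817 = (29647/8 - 25755*(8215/63 + 72)) + 26817 = (29647/8 - 25755*12751/63) + 26817 = (29647/8 - 109467335/21) + 26817 = -875116093/168 + 26817 = -870610837/168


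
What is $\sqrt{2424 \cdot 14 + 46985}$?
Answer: $\sqrt{80921} \approx 284.47$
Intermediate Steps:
$\sqrt{2424 \cdot 14 + 46985} = \sqrt{33936 + 46985} = \sqrt{80921}$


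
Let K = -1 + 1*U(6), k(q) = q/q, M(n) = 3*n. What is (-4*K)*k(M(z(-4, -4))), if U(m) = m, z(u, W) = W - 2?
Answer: -20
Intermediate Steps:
z(u, W) = -2 + W
k(q) = 1
K = 5 (K = -1 + 1*6 = -1 + 6 = 5)
(-4*K)*k(M(z(-4, -4))) = -4*5*1 = -20*1 = -20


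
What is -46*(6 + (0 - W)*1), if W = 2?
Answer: -184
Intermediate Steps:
-46*(6 + (0 - W)*1) = -46*(6 + (0 - 1*2)*1) = -46*(6 + (0 - 2)*1) = -46*(6 - 2*1) = -46*(6 - 2) = -46*4 = -184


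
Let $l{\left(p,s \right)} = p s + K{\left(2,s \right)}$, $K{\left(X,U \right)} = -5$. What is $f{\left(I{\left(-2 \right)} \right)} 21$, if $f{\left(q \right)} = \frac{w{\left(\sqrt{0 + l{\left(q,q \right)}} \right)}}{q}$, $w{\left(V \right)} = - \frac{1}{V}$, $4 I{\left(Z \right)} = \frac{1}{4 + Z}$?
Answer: $\frac{1344 i \sqrt{319}}{319} \approx 75.25 i$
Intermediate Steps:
$l{\left(p,s \right)} = -5 + p s$ ($l{\left(p,s \right)} = p s - 5 = -5 + p s$)
$I{\left(Z \right)} = \frac{1}{4 \left(4 + Z\right)}$
$f{\left(q \right)} = - \frac{1}{q \sqrt{-5 + q^{2}}}$ ($f{\left(q \right)} = \frac{\left(-1\right) \frac{1}{\sqrt{0 + \left(-5 + q q\right)}}}{q} = \frac{\left(-1\right) \frac{1}{\sqrt{0 + \left(-5 + q^{2}\right)}}}{q} = \frac{\left(-1\right) \frac{1}{\sqrt{-5 + q^{2}}}}{q} = - \frac{1}{q \sqrt{-5 + q^{2}}}$)
$f{\left(I{\left(-2 \right)} \right)} 21 = - \frac{1}{\frac{1}{4 \left(4 - 2\right)} \sqrt{-5 + \left(\frac{1}{4 \left(4 - 2\right)}\right)^{2}}} \cdot 21 = - \frac{1}{\frac{1}{4 \cdot 2} \sqrt{-5 + \left(\frac{1}{4 \cdot 2}\right)^{2}}} \cdot 21 = - \frac{1}{\frac{1}{4} \cdot \frac{1}{2} \sqrt{-5 + \left(\frac{1}{4} \cdot \frac{1}{2}\right)^{2}}} \cdot 21 = - \frac{\frac{1}{\frac{1}{8}}}{\sqrt{-5 + \left(\frac{1}{8}\right)^{2}}} \cdot 21 = \left(-1\right) 8 \frac{1}{\sqrt{-5 + \frac{1}{64}}} \cdot 21 = \left(-1\right) 8 \frac{1}{\sqrt{- \frac{319}{64}}} \cdot 21 = \left(-1\right) 8 \left(- \frac{8 i \sqrt{319}}{319}\right) 21 = \frac{64 i \sqrt{319}}{319} \cdot 21 = \frac{1344 i \sqrt{319}}{319}$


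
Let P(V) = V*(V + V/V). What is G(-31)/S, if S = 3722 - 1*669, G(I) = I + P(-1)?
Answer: -31/3053 ≈ -0.010154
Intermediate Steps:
P(V) = V*(1 + V) (P(V) = V*(V + 1) = V*(1 + V))
G(I) = I (G(I) = I - (1 - 1) = I - 1*0 = I + 0 = I)
S = 3053 (S = 3722 - 669 = 3053)
G(-31)/S = -31/3053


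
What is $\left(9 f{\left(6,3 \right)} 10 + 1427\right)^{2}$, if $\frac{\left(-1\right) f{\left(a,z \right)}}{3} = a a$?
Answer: $68773849$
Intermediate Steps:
$f{\left(a,z \right)} = - 3 a^{2}$ ($f{\left(a,z \right)} = - 3 a a = - 3 a^{2}$)
$\left(9 f{\left(6,3 \right)} 10 + 1427\right)^{2} = \left(9 \left(- 3 \cdot 6^{2}\right) 10 + 1427\right)^{2} = \left(9 \left(\left(-3\right) 36\right) 10 + 1427\right)^{2} = \left(9 \left(-108\right) 10 + 1427\right)^{2} = \left(\left(-972\right) 10 + 1427\right)^{2} = \left(-9720 + 1427\right)^{2} = \left(-8293\right)^{2} = 68773849$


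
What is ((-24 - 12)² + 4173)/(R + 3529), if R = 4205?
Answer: 1823/2578 ≈ 0.70714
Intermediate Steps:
((-24 - 12)² + 4173)/(R + 3529) = ((-24 - 12)² + 4173)/(4205 + 3529) = ((-36)² + 4173)/7734 = (1296 + 4173)*(1/7734) = 5469*(1/7734) = 1823/2578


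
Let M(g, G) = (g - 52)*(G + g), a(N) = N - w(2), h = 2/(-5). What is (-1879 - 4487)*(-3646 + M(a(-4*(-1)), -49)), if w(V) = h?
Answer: 242391816/25 ≈ 9.6957e+6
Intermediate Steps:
h = -2/5 (h = 2*(-1/5) = -2/5 ≈ -0.40000)
w(V) = -2/5
a(N) = 2/5 + N (a(N) = N - 1*(-2/5) = N + 2/5 = 2/5 + N)
M(g, G) = (-52 + g)*(G + g)
(-1879 - 4487)*(-3646 + M(a(-4*(-1)), -49)) = (-1879 - 4487)*(-3646 + ((2/5 - 4*(-1))**2 - 52*(-49) - 52*(2/5 - 4*(-1)) - 49*(2/5 - 4*(-1)))) = -6366*(-3646 + ((2/5 + 4)**2 + 2548 - 52*(2/5 + 4) - 49*(2/5 + 4))) = -6366*(-3646 + ((22/5)**2 + 2548 - 52*22/5 - 49*22/5)) = -6366*(-3646 + (484/25 + 2548 - 1144/5 - 1078/5)) = -6366*(-3646 + 53074/25) = -6366*(-38076/25) = 242391816/25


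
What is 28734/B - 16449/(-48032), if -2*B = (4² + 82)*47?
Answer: -1342269441/110617696 ≈ -12.134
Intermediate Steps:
B = -2303 (B = -(4² + 82)*47/2 = -(16 + 82)*47/2 = -49*47 = -½*4606 = -2303)
28734/B - 16449/(-48032) = 28734/(-2303) - 16449/(-48032) = 28734*(-1/2303) - 16449*(-1)/48032 = -28734/2303 - 1*(-16449/48032) = -28734/2303 + 16449/48032 = -1342269441/110617696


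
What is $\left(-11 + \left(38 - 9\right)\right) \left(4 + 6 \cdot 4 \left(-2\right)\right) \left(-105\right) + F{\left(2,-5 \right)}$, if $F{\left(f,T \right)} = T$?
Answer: $83155$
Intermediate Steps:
$\left(-11 + \left(38 - 9\right)\right) \left(4 + 6 \cdot 4 \left(-2\right)\right) \left(-105\right) + F{\left(2,-5 \right)} = \left(-11 + \left(38 - 9\right)\right) \left(4 + 6 \cdot 4 \left(-2\right)\right) \left(-105\right) - 5 = \left(-11 + 29\right) \left(4 + 24 \left(-2\right)\right) \left(-105\right) - 5 = 18 \left(4 - 48\right) \left(-105\right) - 5 = 18 \left(-44\right) \left(-105\right) - 5 = \left(-792\right) \left(-105\right) - 5 = 83160 - 5 = 83155$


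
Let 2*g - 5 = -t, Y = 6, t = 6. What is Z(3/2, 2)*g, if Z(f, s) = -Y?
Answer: 3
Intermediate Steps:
g = -½ (g = 5/2 + (-1*6)/2 = 5/2 + (½)*(-6) = 5/2 - 3 = -½ ≈ -0.50000)
Z(f, s) = -6 (Z(f, s) = -1*6 = -6)
Z(3/2, 2)*g = -6*(-½) = 3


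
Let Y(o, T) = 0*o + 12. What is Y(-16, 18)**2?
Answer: 144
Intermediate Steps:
Y(o, T) = 12 (Y(o, T) = 0 + 12 = 12)
Y(-16, 18)**2 = 12**2 = 144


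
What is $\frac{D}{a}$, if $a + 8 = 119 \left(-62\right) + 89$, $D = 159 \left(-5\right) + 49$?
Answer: $\frac{746}{7297} \approx 0.10223$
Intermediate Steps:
$D = -746$ ($D = -795 + 49 = -746$)
$a = -7297$ ($a = -8 + \left(119 \left(-62\right) + 89\right) = -8 + \left(-7378 + 89\right) = -8 - 7289 = -7297$)
$\frac{D}{a} = - \frac{746}{-7297} = \left(-746\right) \left(- \frac{1}{7297}\right) = \frac{746}{7297}$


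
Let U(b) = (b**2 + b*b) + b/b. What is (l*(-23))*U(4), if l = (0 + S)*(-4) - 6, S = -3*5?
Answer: -40986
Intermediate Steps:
S = -15
U(b) = 1 + 2*b**2 (U(b) = (b**2 + b**2) + 1 = 2*b**2 + 1 = 1 + 2*b**2)
l = 54 (l = (0 - 15)*(-4) - 6 = -15*(-4) - 6 = 60 - 6 = 54)
(l*(-23))*U(4) = (54*(-23))*(1 + 2*4**2) = -1242*(1 + 2*16) = -1242*(1 + 32) = -1242*33 = -40986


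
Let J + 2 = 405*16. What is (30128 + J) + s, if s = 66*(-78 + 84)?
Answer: 37002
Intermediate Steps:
J = 6478 (J = -2 + 405*16 = -2 + 6480 = 6478)
s = 396 (s = 66*6 = 396)
(30128 + J) + s = (30128 + 6478) + 396 = 36606 + 396 = 37002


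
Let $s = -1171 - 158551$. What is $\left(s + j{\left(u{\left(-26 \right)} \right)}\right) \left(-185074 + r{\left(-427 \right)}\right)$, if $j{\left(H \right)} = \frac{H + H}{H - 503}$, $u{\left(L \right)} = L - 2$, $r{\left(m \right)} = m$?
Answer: $\frac{15732771285326}{531} \approx 2.9629 \cdot 10^{10}$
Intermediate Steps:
$u{\left(L \right)} = -2 + L$
$j{\left(H \right)} = \frac{2 H}{-503 + H}$
$s = -159722$ ($s = -1171 - 158551 = -159722$)
$\left(s + j{\left(u{\left(-26 \right)} \right)}\right) \left(-185074 + r{\left(-427 \right)}\right) = \left(-159722 + \frac{2 \left(-2 - 26\right)}{-503 - 28}\right) \left(-185074 - 427\right) = \left(-159722 + 2 \left(-28\right) \frac{1}{-503 - 28}\right) \left(-185501\right) = \left(-159722 + 2 \left(-28\right) \frac{1}{-531}\right) \left(-185501\right) = \left(-159722 + 2 \left(-28\right) \left(- \frac{1}{531}\right)\right) \left(-185501\right) = \left(-159722 + \frac{56}{531}\right) \left(-185501\right) = \left(- \frac{84812326}{531}\right) \left(-185501\right) = \frac{15732771285326}{531}$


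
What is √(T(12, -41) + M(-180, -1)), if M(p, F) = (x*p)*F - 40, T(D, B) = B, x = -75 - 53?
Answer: 3*I*√2569 ≈ 152.06*I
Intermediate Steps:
x = -128
M(p, F) = -40 - 128*F*p (M(p, F) = (-128*p)*F - 40 = -128*F*p - 40 = -40 - 128*F*p)
√(T(12, -41) + M(-180, -1)) = √(-41 + (-40 - 128*(-1)*(-180))) = √(-41 + (-40 - 23040)) = √(-41 - 23080) = √(-23121) = 3*I*√2569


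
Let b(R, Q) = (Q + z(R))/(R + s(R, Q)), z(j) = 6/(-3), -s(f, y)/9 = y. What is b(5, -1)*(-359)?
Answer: 1077/14 ≈ 76.929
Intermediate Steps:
s(f, y) = -9*y
z(j) = -2 (z(j) = 6*(-⅓) = -2)
b(R, Q) = (-2 + Q)/(R - 9*Q) (b(R, Q) = (Q - 2)/(R - 9*Q) = (-2 + Q)/(R - 9*Q))
b(5, -1)*(-359) = ((2 - 1*(-1))/(-1*5 + 9*(-1)))*(-359) = ((2 + 1)/(-5 - 9))*(-359) = (3/(-14))*(-359) = -1/14*3*(-359) = -3/14*(-359) = 1077/14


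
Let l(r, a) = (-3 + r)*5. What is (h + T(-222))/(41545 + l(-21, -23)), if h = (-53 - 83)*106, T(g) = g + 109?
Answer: -14529/41425 ≈ -0.35073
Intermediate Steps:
l(r, a) = -15 + 5*r
T(g) = 109 + g
h = -14416 (h = -136*106 = -14416)
(h + T(-222))/(41545 + l(-21, -23)) = (-14416 + (109 - 222))/(41545 + (-15 + 5*(-21))) = (-14416 - 113)/(41545 + (-15 - 105)) = -14529/(41545 - 120) = -14529/41425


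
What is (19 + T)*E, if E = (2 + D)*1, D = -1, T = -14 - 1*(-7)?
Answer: 12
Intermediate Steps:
T = -7 (T = -14 + 7 = -7)
E = 1 (E = (2 - 1)*1 = 1*1 = 1)
(19 + T)*E = (19 - 7)*1 = 12*1 = 12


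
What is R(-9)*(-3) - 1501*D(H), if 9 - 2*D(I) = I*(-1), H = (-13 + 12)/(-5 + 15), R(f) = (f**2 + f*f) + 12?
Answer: -144029/20 ≈ -7201.5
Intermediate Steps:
R(f) = 12 + 2*f**2 (R(f) = (f**2 + f**2) + 12 = 2*f**2 + 12 = 12 + 2*f**2)
H = -1/10 ≈ -0.10000
D(I) = 9/2 + I/2 (D(I) = 9/2 - I*(-1)/2 = 9/2 - (-1)*I/2 = 9/2 + I/2)
R(-9)*(-3) - 1501*D(H) = (12 + 2*(-9)**2)*(-3) - 1501*(9/2 + (1/2)*(-1/10)) = (12 + 2*81)*(-3) - 1501*(9/2 - 1/20) = (12 + 162)*(-3) - 1501*89/20 = 174*(-3) - 133589/20 = -522 - 133589/20 = -144029/20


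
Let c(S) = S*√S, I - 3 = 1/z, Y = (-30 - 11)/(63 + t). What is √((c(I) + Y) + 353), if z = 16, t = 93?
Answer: 7*√711399/312 ≈ 18.923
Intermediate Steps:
Y = -41/156 (Y = (-30 - 11)/(63 + 93) = -41/156 ≈ -0.26282)
I = 49/16 (I = 3 + 1/16 = 49/16 ≈ 3.0625)
c(S) = S^(3/2)
√((c(I) + Y) + 353) = √(((49/16)^(3/2) - 41/156) + 353) = √((343/64 - 41/156) + 353) = √(12721/2496 + 353) = √(893809/2496) = 7*√711399/312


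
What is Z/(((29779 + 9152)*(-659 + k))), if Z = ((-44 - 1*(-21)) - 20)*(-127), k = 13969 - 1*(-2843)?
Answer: 5461/628852443 ≈ 8.6841e-6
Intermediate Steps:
k = 16812 (k = 13969 + 2843 = 16812)
Z = 5461 (Z = ((-44 + 21) - 20)*(-127) = (-23 - 20)*(-127) = -43*(-127) = 5461)
Z/(((29779 + 9152)*(-659 + k))) = 5461/(((29779 + 9152)*(-659 + 16812))) = 5461/((38931*16153)) = 5461/628852443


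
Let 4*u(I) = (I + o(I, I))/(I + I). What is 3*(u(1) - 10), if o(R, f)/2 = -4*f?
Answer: -261/8 ≈ -32.625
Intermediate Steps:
o(R, f) = -8*f (o(R, f) = 2*(-4*f) = -8*f)
u(I) = -7/8 (u(I) = ((I - 8*I)/(I + I))/4 = ((-7*I)/((2*I)))/4 = ((-7*I)*(1/(2*I)))/4 = (¼)*(-7/2) = -7/8)
3*(u(1) - 10) = 3*(-7/8 - 10) = 3*(-87/8) = -261/8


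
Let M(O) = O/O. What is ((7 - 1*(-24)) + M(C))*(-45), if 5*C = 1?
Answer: -1440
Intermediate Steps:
C = 1/5 (C = (1/5)*1 = 1/5 ≈ 0.20000)
M(O) = 1
((7 - 1*(-24)) + M(C))*(-45) = ((7 - 1*(-24)) + 1)*(-45) = ((7 + 24) + 1)*(-45) = (31 + 1)*(-45) = 32*(-45) = -1440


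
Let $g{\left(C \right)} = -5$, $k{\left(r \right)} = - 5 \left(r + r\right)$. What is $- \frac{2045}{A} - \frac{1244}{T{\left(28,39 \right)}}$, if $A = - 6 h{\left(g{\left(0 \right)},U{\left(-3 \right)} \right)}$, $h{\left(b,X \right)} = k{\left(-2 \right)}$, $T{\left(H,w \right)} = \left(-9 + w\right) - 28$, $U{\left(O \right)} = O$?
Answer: $- \frac{14519}{24} \approx -604.96$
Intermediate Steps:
$k{\left(r \right)} = - 10 r$ ($k{\left(r \right)} = - 5 \cdot 2 r = - 10 r$)
$T{\left(H,w \right)} = -37 + w$ ($T{\left(H,w \right)} = \left(-9 + w\right) - 28 = -37 + w$)
$h{\left(b,X \right)} = 20$ ($h{\left(b,X \right)} = \left(-10\right) \left(-2\right) = 20$)
$A = -120$ ($A = \left(-6\right) 20 = -120$)
$- \frac{2045}{A} - \frac{1244}{T{\left(28,39 \right)}} = - \frac{2045}{-120} - \frac{1244}{-37 + 39} = \left(-2045\right) \left(- \frac{1}{120}\right) - \frac{1244}{2} = \frac{409}{24} - 622 = - \frac{14519}{24}$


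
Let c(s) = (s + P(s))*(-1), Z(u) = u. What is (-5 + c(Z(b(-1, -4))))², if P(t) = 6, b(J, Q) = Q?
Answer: 49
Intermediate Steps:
c(s) = -6 - s (c(s) = (s + 6)*(-1) = (6 + s)*(-1) = -6 - s)
(-5 + c(Z(b(-1, -4))))² = (-5 + (-6 - 1*(-4)))² = (-5 + (-6 + 4))² = (-5 - 2)² = (-7)² = 49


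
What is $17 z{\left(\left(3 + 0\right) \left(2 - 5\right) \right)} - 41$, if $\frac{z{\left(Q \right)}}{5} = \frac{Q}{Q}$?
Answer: $44$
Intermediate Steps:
$z{\left(Q \right)} = 5$ ($z{\left(Q \right)} = 5 \frac{Q}{Q} = 5 \cdot 1 = 5$)
$17 z{\left(\left(3 + 0\right) \left(2 - 5\right) \right)} - 41 = 17 \cdot 5 - 41 = 85 - 41 = 44$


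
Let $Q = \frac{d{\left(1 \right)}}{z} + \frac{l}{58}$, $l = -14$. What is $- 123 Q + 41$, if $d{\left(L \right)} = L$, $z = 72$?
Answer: $\frac{48011}{696} \approx 68.981$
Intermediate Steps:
$Q = - \frac{475}{2088}$ ($Q = 1 \cdot \frac{1}{72} - \frac{14}{58} = 1 \cdot \frac{1}{72} - \frac{7}{29} = \frac{1}{72} - \frac{7}{29} = - \frac{475}{2088} \approx -0.22749$)
$- 123 Q + 41 = \left(-123\right) \left(- \frac{475}{2088}\right) + 41 = \frac{19475}{696} + 41 = \frac{48011}{696}$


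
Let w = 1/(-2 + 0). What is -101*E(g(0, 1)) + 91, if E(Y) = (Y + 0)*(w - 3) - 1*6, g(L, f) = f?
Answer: 2101/2 ≈ 1050.5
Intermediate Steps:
w = -½ (w = 1/(-2) = -½ ≈ -0.50000)
E(Y) = -6 - 7*Y/2 (E(Y) = (Y + 0)*(-½ - 3) - 1*6 = Y*(-7/2) - 6 = -7*Y/2 - 6 = -6 - 7*Y/2)
-101*E(g(0, 1)) + 91 = -101*(-6 - 7/2*1) + 91 = -101*(-6 - 7/2) + 91 = -101*(-19/2) + 91 = 1919/2 + 91 = 2101/2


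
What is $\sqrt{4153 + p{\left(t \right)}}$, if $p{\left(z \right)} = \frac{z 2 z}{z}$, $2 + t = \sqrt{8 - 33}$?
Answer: $\sqrt{4149 + 10 i} \approx 64.413 + 0.0776 i$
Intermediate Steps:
$t = -2 + 5 i$ ($t = -2 + \sqrt{8 - 33} = -2 + \sqrt{-25} = -2 + 5 i \approx -2.0 + 5.0 i$)
$p{\left(z \right)} = 2 z$ ($p{\left(z \right)} = \frac{2 z z}{z} = \frac{2 z^{2}}{z} = 2 z$)
$\sqrt{4153 + p{\left(t \right)}} = \sqrt{4153 + 2 \left(-2 + 5 i\right)} = \sqrt{4153 - \left(4 - 10 i\right)} = \sqrt{4149 + 10 i}$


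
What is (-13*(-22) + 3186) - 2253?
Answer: 1219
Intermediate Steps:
(-13*(-22) + 3186) - 2253 = (286 + 3186) - 2253 = 3472 - 2253 = 1219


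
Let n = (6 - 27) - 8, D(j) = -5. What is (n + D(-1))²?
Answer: 1156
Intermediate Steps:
n = -29 (n = -21 - 8 = -29)
(n + D(-1))² = (-29 - 5)² = (-34)² = 1156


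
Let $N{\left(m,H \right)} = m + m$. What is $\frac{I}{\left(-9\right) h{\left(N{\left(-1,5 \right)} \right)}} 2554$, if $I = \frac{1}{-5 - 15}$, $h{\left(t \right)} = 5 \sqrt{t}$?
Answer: $- \frac{1277 i \sqrt{2}}{900} \approx - 2.0066 i$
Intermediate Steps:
$N{\left(m,H \right)} = 2 m$
$I = - \frac{1}{20}$ ($I = \frac{1}{-20} = - \frac{1}{20} \approx -0.05$)
$\frac{I}{\left(-9\right) h{\left(N{\left(-1,5 \right)} \right)}} 2554 = - \frac{1}{20 \left(- 9 \cdot 5 \sqrt{2 \left(-1\right)}\right)} 2554 = - \frac{1}{20 \left(- 9 \cdot 5 \sqrt{-2}\right)} 2554 = - \frac{1}{20 \left(- 9 \cdot 5 i \sqrt{2}\right)} 2554 = - \frac{1}{20 \left(- 45 i \sqrt{2}\right)} 2554 = - \frac{\frac{1}{90} i \sqrt{2}}{20} \cdot 2554 = - \frac{i \sqrt{2}}{1800} \cdot 2554 = - \frac{1277 i \sqrt{2}}{900}$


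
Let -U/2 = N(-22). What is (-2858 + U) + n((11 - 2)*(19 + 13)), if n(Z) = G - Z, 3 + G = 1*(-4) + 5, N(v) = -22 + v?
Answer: -3060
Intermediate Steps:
G = -2 (G = -3 + (1*(-4) + 5) = -3 + (-4 + 5) = -3 + 1 = -2)
U = 88 (U = -2*(-22 - 22) = -2*(-44) = 88)
n(Z) = -2 - Z
(-2858 + U) + n((11 - 2)*(19 + 13)) = (-2858 + 88) + (-2 - (11 - 2)*(19 + 13)) = -2770 + (-2 - 9*32) = -2770 + (-2 - 1*288) = -2770 + (-2 - 288) = -2770 - 290 = -3060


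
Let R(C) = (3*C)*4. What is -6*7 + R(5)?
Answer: 18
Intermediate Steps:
R(C) = 12*C
-6*7 + R(5) = -6*7 + 12*5 = -42 + 60 = 18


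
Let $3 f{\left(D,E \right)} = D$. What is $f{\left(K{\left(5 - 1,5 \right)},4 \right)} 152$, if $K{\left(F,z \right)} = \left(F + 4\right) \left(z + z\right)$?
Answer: $\frac{12160}{3} \approx 4053.3$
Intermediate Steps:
$K{\left(F,z \right)} = 2 z \left(4 + F\right)$ ($K{\left(F,z \right)} = \left(4 + F\right) 2 z = 2 z \left(4 + F\right)$)
$f{\left(D,E \right)} = \frac{D}{3}$
$f{\left(K{\left(5 - 1,5 \right)},4 \right)} 152 = \frac{2 \cdot 5 \left(4 + \left(5 - 1\right)\right)}{3} \cdot 152 = \frac{2 \cdot 5 \left(4 + 4\right)}{3} \cdot 152 = \frac{2 \cdot 5 \cdot 8}{3} \cdot 152 = \frac{1}{3} \cdot 80 \cdot 152 = \frac{80}{3} \cdot 152 = \frac{12160}{3}$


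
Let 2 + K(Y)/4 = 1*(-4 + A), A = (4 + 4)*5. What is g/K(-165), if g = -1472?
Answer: -184/17 ≈ -10.824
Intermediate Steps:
A = 40 (A = 8*5 = 40)
K(Y) = 136 (K(Y) = -8 + 4*(1*(-4 + 40)) = -8 + 4*(1*36) = -8 + 4*36 = -8 + 144 = 136)
g/K(-165) = -1472/136 = -1472*1/136 = -184/17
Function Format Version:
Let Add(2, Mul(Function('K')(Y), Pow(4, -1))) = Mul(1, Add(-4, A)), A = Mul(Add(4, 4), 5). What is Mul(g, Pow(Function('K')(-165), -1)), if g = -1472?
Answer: Rational(-184, 17) ≈ -10.824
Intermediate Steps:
A = 40 (A = Mul(8, 5) = 40)
Function('K')(Y) = 136 (Function('K')(Y) = Add(-8, Mul(4, Mul(1, Add(-4, 40)))) = Add(-8, Mul(4, Mul(1, 36))) = Add(-8, Mul(4, 36)) = Add(-8, 144) = 136)
Mul(g, Pow(Function('K')(-165), -1)) = Mul(-1472, Pow(136, -1)) = Mul(-1472, Rational(1, 136)) = Rational(-184, 17)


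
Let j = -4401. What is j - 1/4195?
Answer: -18462196/4195 ≈ -4401.0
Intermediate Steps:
j - 1/4195 = -4401 - 1/4195 = -18462196/4195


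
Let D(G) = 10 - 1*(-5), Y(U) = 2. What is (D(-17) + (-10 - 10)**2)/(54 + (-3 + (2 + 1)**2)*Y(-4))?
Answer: 415/66 ≈ 6.2879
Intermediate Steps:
D(G) = 15 (D(G) = 10 + 5 = 15)
(D(-17) + (-10 - 10)**2)/(54 + (-3 + (2 + 1)**2)*Y(-4)) = (15 + (-10 - 10)**2)/(54 + (-3 + (2 + 1)**2)*2) = (15 + (-20)**2)/(54 + (-3 + 3**2)*2) = (15 + 400)/(54 + (-3 + 9)*2) = 415/(54 + 6*2) = 415/(54 + 12) = 415/66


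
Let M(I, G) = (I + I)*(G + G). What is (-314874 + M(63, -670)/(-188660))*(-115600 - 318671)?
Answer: 1289870855658000/9433 ≈ 1.3674e+11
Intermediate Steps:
M(I, G) = 4*G*I (M(I, G) = (2*I)*(2*G) = 4*G*I)
(-314874 + M(63, -670)/(-188660))*(-115600 - 318671) = (-314874 + (4*(-670)*63)/(-188660))*(-115600 - 318671) = (-314874 - 168840*(-1/188660))*(-434271) = (-314874 + 8442/9433)*(-434271) = -2970198000/9433*(-434271) = 1289870855658000/9433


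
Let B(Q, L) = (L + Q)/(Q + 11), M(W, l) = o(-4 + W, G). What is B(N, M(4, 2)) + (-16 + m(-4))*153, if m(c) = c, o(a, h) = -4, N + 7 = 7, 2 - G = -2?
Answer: -33664/11 ≈ -3060.4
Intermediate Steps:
G = 4 (G = 2 - 1*(-2) = 2 + 2 = 4)
N = 0 (N = -7 + 7 = 0)
M(W, l) = -4
B(Q, L) = (L + Q)/(11 + Q)
B(N, M(4, 2)) + (-16 + m(-4))*153 = (-4 + 0)/(11 + 0) + (-16 - 4)*153 = -4/11 - 20*153 = (1/11)*(-4) - 3060 = -4/11 - 3060 = -33664/11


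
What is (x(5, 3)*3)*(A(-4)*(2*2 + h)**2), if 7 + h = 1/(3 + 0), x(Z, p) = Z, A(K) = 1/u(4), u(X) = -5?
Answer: -64/3 ≈ -21.333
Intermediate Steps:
A(K) = -1/5 (A(K) = 1/(-5) = -1/5)
h = -20/3 (h = -7 + 1/(3 + 0) = -7 + 1/3 = -20/3 ≈ -6.6667)
(x(5, 3)*3)*(A(-4)*(2*2 + h)**2) = (5*3)*(-(2*2 - 20/3)**2/5) = 15*(-(4 - 20/3)**2/5) = 15*(-(-8/3)**2/5) = 15*(-1/5*64/9) = 15*(-64/45) = -64/3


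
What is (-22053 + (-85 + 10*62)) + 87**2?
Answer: -13949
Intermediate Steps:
(-22053 + (-85 + 10*62)) + 87**2 = (-22053 + (-85 + 620)) + 7569 = (-22053 + 535) + 7569 = -21518 + 7569 = -13949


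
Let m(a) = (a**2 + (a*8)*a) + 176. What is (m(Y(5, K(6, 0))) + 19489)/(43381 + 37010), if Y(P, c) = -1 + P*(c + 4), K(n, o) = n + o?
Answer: 13758/26797 ≈ 0.51342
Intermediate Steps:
Y(P, c) = -1 + P*(4 + c)
m(a) = 176 + 9*a**2 (m(a) = (a**2 + (8*a)*a) + 176 = (a**2 + 8*a**2) + 176 = 9*a**2 + 176 = 176 + 9*a**2)
(m(Y(5, K(6, 0))) + 19489)/(43381 + 37010) = ((176 + 9*(-1 + 4*5 + 5*(6 + 0))**2) + 19489)/(43381 + 37010) = ((176 + 9*(-1 + 20 + 5*6)**2) + 19489)/80391 = ((176 + 9*(-1 + 20 + 30)**2) + 19489)*(1/80391) = ((176 + 9*49**2) + 19489)*(1/80391) = ((176 + 9*2401) + 19489)*(1/80391) = ((176 + 21609) + 19489)*(1/80391) = (21785 + 19489)*(1/80391) = 41274*(1/80391) = 13758/26797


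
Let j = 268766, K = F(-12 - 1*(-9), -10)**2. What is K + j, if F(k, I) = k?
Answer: 268775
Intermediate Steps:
K = 9 (K = (-12 - 1*(-9))**2 = (-12 + 9)**2 = (-3)**2 = 9)
K + j = 9 + 268766 = 268775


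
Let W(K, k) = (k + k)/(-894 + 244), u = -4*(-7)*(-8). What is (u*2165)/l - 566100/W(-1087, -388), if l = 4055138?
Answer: -93259326906185/196674193 ≈ -4.7418e+5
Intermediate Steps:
u = -224 (u = 28*(-8) = -224)
W(K, k) = -k/325 (W(K, k) = (2*k)/(-650) = (2*k)*(-1/650) = -k/325)
(u*2165)/l - 566100/W(-1087, -388) = -224*2165/4055138 - 566100/((-1/325*(-388))) = -484960*1/4055138 - 566100/388/325 = -242480/2027569 - 566100*325/388 = -242480/2027569 - 45995625/97 = -93259326906185/196674193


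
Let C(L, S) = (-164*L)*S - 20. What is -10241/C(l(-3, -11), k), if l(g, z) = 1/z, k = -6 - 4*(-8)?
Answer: -112651/4044 ≈ -27.856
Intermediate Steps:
k = 26 (k = -6 + 32 = 26)
C(L, S) = -20 - 164*L*S (C(L, S) = -164*L*S - 20 = -20 - 164*L*S)
-10241/C(l(-3, -11), k) = -10241/(-20 - 164*26/(-11)) = -10241/(-20 - 164*(-1/11)*26) = -10241/(-20 + 4264/11) = -10241/4044/11 = -10241*11/4044 = -112651/4044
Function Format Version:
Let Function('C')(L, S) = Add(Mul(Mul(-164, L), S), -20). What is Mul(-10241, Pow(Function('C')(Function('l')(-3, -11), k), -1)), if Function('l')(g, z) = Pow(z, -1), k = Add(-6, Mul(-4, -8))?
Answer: Rational(-112651, 4044) ≈ -27.856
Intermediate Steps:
k = 26 (k = Add(-6, 32) = 26)
Function('C')(L, S) = Add(-20, Mul(-164, L, S)) (Function('C')(L, S) = Add(Mul(-164, L, S), -20) = Add(-20, Mul(-164, L, S)))
Mul(-10241, Pow(Function('C')(Function('l')(-3, -11), k), -1)) = Mul(-10241, Pow(Add(-20, Mul(-164, Pow(-11, -1), 26)), -1)) = Mul(-10241, Pow(Add(-20, Mul(-164, Rational(-1, 11), 26)), -1)) = Mul(-10241, Pow(Add(-20, Rational(4264, 11)), -1)) = Mul(-10241, Pow(Rational(4044, 11), -1)) = Mul(-10241, Rational(11, 4044)) = Rational(-112651, 4044)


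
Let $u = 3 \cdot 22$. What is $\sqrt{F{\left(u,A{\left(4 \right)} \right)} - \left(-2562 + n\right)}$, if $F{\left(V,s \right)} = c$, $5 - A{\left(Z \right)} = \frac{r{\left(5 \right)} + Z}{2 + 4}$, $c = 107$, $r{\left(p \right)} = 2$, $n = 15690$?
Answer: $i \sqrt{13021} \approx 114.11 i$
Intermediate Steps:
$u = 66$
$A{\left(Z \right)} = \frac{14}{3} - \frac{Z}{6}$ ($A{\left(Z \right)} = 5 - \frac{2 + Z}{2 + 4} = 5 - \frac{2 + Z}{6} = 5 - \left(2 + Z\right) \frac{1}{6} = 5 - \left(\frac{1}{3} + \frac{Z}{6}\right) = \frac{14}{3} - \frac{Z}{6}$)
$F{\left(V,s \right)} = 107$
$\sqrt{F{\left(u,A{\left(4 \right)} \right)} - \left(-2562 + n\right)} = \sqrt{107 + \left(2562 - 15690\right)} = \sqrt{107 - 13128} = \sqrt{-13021} = i \sqrt{13021}$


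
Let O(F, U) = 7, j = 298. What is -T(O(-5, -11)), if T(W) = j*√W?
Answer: -298*√7 ≈ -788.43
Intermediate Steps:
T(W) = 298*√W
-T(O(-5, -11)) = -298*√7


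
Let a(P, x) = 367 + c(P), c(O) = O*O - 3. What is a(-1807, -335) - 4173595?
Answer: -907982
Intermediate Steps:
c(O) = -3 + O**2 (c(O) = O**2 - 3 = -3 + O**2)
a(P, x) = 364 + P**2 (a(P, x) = 367 + (-3 + P**2) = 364 + P**2)
a(-1807, -335) - 4173595 = (364 + (-1807)**2) - 4173595 = (364 + 3265249) - 4173595 = 3265613 - 4173595 = -907982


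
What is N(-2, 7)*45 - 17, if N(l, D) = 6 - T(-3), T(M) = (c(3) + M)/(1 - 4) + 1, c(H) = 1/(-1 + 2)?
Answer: 178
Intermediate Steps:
c(H) = 1 (c(H) = 1/1 = 1)
T(M) = ⅔ - M/3 (T(M) = (1 + M)/(1 - 4) + 1 = (1 + M)/(-3) + 1 = (1 + M)*(-⅓) + 1 = (-⅓ - M/3) + 1 = ⅔ - M/3)
N(l, D) = 13/3 (N(l, D) = 6 - (⅔ - ⅓*(-3)) = 6 - (⅔ + 1) = 6 - 1*5/3 = 6 - 5/3 = 13/3)
N(-2, 7)*45 - 17 = (13/3)*45 - 17 = 195 - 17 = 178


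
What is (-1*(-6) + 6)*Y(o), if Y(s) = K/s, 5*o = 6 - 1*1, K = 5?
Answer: 60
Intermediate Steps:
o = 1 (o = (6 - 1*1)/5 = (6 - 1)/5 = (1/5)*5 = 1)
Y(s) = 5/s
(-1*(-6) + 6)*Y(o) = (-1*(-6) + 6)*(5/1) = (6 + 6)*(5*1) = 12*5 = 60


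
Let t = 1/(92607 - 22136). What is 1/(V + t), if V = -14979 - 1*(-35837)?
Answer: 70471/1469884119 ≈ 4.7943e-5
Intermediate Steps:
t = 1/70471 ≈ 1.4190e-5
V = 20858 (V = -14979 + 35837 = 20858)
1/(V + t) = 1/(20858 + 1/70471) = 1/(1469884119/70471) = 70471/1469884119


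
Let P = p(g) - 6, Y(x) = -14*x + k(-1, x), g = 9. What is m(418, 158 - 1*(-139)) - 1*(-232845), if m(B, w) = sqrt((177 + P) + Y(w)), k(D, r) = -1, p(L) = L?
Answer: 232845 + I*sqrt(3979) ≈ 2.3285e+5 + 63.079*I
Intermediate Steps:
Y(x) = -1 - 14*x (Y(x) = -14*x - 1 = -1 - 14*x)
P = 3 (P = 9 - 6 = 3)
m(B, w) = sqrt(179 - 14*w) (m(B, w) = sqrt((177 + 3) + (-1 - 14*w)) = sqrt(180 + (-1 - 14*w)) = sqrt(179 - 14*w))
m(418, 158 - 1*(-139)) - 1*(-232845) = sqrt(179 - 14*(158 - 1*(-139))) - 1*(-232845) = sqrt(179 - 14*(158 + 139)) + 232845 = sqrt(179 - 14*297) + 232845 = sqrt(179 - 4158) + 232845 = sqrt(-3979) + 232845 = I*sqrt(3979) + 232845 = 232845 + I*sqrt(3979)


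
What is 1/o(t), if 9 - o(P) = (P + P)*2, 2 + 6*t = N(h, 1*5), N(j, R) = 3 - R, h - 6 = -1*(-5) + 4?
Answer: 3/35 ≈ 0.085714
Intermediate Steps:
h = 15 (h = 6 + (-1*(-5) + 4) = 6 + (5 + 4) = 6 + 9 = 15)
t = -⅔ (t = -⅓ + (3 - 5)/6 = -⅓ + (⅙)*(-2) = -⅓ - ⅓ = -⅔ ≈ -0.66667)
o(P) = 9 - 4*P (o(P) = 9 - (P + P)*2 = 9 - 2*P*2 = 9 - 4*P)
1/o(t) = 1/(9 - 4*(-⅔)) = 1/(9 + 8/3) = 1/(35/3) = 3/35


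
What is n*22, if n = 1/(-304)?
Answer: -11/152 ≈ -0.072368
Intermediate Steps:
n = -1/304 ≈ -0.0032895
n*22 = -1/304*22 = -11/152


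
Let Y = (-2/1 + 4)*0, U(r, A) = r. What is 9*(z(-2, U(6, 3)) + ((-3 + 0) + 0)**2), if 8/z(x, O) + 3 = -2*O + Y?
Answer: 381/5 ≈ 76.200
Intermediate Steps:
Y = 0 (Y = (-2*1 + 4)*0 = (-2 + 4)*0 = 2*0 = 0)
z(x, O) = 8/(-3 - 2*O) (z(x, O) = 8/(-3 + (-2*O + 0)) = 8/(-3 - 2*O))
9*(z(-2, U(6, 3)) + ((-3 + 0) + 0)**2) = 9*(-8/(3 + 2*6) + ((-3 + 0) + 0)**2) = 9*(-8/(3 + 12) + (-3 + 0)**2) = 9*(-8/15 + (-3)**2) = 9*(-8*1/15 + 9) = 9*(-8/15 + 9) = 9*(127/15) = 381/5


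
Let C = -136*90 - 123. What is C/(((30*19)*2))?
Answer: -4121/380 ≈ -10.845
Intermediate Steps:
C = -12363 (C = -12240 - 123 = -12363)
C/(((30*19)*2)) = -12363/((30*19)*2) = -12363/(570*2) = -12363/1140 = -12363*1/1140 = -4121/380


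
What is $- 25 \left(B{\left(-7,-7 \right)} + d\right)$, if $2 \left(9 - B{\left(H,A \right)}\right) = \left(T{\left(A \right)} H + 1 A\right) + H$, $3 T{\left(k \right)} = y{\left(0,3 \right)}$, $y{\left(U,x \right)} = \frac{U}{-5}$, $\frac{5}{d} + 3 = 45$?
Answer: $- \frac{16925}{42} \approx -402.98$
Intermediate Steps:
$d = \frac{5}{42}$ ($d = \frac{5}{-3 + 45} = \frac{5}{42} \approx 0.11905$)
$y{\left(U,x \right)} = - \frac{U}{5}$ ($y{\left(U,x \right)} = U \left(- \frac{1}{5}\right) = - \frac{U}{5}$)
$T{\left(k \right)} = 0$ ($T{\left(k \right)} = \frac{\left(- \frac{1}{5}\right) 0}{3} = \frac{1}{3} \cdot 0 = 0$)
$B{\left(H,A \right)} = 9 - \frac{A}{2} - \frac{H}{2}$ ($B{\left(H,A \right)} = 9 - \frac{\left(0 H + 1 A\right) + H}{2} = 9 - \frac{\left(0 + A\right) + H}{2} = 9 - \frac{A + H}{2} = 9 - \left(\frac{A}{2} + \frac{H}{2}\right) = 9 - \frac{A}{2} - \frac{H}{2}$)
$- 25 \left(B{\left(-7,-7 \right)} + d\right) = - 25 \left(\left(9 - - \frac{7}{2} - - \frac{7}{2}\right) + \frac{5}{42}\right) = - 25 \left(\left(9 + \frac{7}{2} + \frac{7}{2}\right) + \frac{5}{42}\right) = - 25 \left(16 + \frac{5}{42}\right) = \left(-25\right) \frac{677}{42} = - \frac{16925}{42}$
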